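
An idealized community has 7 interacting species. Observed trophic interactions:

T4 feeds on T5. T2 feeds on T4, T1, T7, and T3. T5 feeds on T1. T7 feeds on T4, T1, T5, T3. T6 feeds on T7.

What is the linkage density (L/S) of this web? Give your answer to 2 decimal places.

There are L = 11 links among S = 7 species.
L/S = 11/7 = 1.5714 ≈ 1.57.

L/S = 1.57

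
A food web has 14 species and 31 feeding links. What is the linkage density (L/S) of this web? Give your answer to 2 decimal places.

There are L = 31 links among S = 14 species.
L/S = 31/14 = 2.2143 ≈ 2.21.

L/S = 2.21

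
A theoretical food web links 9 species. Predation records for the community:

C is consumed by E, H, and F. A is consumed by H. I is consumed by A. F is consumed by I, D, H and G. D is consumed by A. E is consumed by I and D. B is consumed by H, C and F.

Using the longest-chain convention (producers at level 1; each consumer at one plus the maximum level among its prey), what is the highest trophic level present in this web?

6

Producers (level 1): B.
B → C → E → I → A → H gives H level 6.
No species has a prey at level 6, so no species reaches level 7.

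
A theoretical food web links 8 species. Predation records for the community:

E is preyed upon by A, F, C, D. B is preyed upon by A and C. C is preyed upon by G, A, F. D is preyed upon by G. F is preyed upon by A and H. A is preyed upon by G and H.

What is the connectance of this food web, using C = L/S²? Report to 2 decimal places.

C = 0.22

The web has S = 8 species and L = 14 feeding links.
C = L / S² = 14 / 64 = 0.2188 ≈ 0.22.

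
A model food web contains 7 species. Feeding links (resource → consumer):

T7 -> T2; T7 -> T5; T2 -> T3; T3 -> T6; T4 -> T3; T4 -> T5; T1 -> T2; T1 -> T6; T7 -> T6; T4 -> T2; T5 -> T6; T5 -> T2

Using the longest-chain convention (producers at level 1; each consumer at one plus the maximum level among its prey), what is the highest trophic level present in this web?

5

Producers (level 1): T1, T4, T7.
T4 → T5 → T2 → T3 → T6 gives T6 level 5.
No species has a prey at level 5, so no species reaches level 6.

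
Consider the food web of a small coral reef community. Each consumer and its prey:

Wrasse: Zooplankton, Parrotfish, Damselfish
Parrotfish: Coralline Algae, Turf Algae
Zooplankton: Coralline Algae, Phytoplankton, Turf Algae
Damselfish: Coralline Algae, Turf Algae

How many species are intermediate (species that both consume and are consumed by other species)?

3

Intermediate species (has both prey and predators): Zooplankton, Parrotfish, Damselfish.
Count: 3.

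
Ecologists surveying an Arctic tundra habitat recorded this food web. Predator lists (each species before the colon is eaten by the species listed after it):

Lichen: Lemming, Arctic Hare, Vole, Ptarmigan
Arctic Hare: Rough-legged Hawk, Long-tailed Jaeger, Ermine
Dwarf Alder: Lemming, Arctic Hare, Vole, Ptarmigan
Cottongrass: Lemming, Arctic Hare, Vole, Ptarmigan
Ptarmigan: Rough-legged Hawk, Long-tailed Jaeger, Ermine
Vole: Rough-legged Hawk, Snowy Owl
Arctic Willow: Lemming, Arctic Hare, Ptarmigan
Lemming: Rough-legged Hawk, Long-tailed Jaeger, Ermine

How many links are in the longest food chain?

2 links

One longest chain: Lichen → Lemming → Rough-legged Hawk.
It has 3 species and 2 links.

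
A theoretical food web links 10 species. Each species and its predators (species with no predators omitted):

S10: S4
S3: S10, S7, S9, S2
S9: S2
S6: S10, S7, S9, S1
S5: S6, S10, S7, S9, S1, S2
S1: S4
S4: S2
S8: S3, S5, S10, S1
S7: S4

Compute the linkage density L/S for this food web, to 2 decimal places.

L/S = 2.30

There are L = 23 links among S = 10 species.
L/S = 23/10 = 2.3000 ≈ 2.30.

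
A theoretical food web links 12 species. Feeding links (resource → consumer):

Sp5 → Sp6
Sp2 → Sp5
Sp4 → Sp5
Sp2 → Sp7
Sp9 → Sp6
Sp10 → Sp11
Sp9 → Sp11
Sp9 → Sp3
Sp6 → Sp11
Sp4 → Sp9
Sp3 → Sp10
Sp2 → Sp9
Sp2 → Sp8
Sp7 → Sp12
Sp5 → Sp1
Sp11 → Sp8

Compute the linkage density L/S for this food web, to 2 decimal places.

L/S = 1.33

There are L = 16 links among S = 12 species.
L/S = 16/12 = 1.3333 ≈ 1.33.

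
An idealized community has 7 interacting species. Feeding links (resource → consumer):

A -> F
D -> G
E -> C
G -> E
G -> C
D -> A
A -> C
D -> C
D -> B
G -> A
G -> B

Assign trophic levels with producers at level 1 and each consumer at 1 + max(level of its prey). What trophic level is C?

Trophic level 4

D is a producer → level 1.
G eats D → level 2.
E eats G → level 3.
C eats E (level 3); other prey at levels: D 1, G 2, A 3 → level 4.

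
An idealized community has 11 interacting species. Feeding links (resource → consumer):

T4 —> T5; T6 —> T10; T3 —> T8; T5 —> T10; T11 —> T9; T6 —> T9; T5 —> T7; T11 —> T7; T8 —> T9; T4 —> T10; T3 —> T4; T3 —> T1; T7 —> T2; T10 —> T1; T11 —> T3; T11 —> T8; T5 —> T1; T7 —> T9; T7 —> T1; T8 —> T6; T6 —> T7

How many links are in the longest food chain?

5 links

One longest chain: T11 → T3 → T4 → T5 → T7 → T2.
It has 6 species and 5 links.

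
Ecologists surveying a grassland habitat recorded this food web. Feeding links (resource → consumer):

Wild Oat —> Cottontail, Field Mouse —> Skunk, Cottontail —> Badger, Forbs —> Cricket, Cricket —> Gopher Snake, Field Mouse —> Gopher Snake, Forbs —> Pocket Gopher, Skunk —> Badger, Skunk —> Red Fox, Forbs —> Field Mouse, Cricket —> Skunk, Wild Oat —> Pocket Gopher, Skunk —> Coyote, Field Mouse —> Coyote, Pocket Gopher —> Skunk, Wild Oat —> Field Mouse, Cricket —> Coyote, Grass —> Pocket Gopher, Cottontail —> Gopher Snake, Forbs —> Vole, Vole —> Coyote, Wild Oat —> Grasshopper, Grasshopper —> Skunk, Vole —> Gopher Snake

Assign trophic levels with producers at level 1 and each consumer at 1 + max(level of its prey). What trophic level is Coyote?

Forbs is a producer → level 1.
Cricket eats Forbs → level 2.
Skunk eats Cricket (level 2); other prey at levels: Pocket Gopher 2, Grasshopper 2, Field Mouse 2 → level 3.
Coyote eats Skunk (level 3); other prey at levels: Vole 2, Field Mouse 2, Cricket 2 → level 4.

Trophic level 4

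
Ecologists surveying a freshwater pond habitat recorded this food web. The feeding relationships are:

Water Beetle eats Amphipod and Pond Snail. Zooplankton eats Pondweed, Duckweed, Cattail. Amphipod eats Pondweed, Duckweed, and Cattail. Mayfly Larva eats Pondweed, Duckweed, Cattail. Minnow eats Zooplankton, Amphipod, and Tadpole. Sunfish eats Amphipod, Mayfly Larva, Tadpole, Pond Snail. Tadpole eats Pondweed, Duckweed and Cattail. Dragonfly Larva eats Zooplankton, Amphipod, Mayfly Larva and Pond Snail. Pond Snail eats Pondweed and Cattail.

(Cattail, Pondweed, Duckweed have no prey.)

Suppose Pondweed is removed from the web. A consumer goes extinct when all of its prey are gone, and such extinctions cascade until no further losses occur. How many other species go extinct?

0

Remove Pondweed.
Every predator of it retains at least one other prey: Amphipod still has Cattail, Duckweed; Mayfly Larva still has Cattail, Duckweed; Zooplankton still has Cattail, Duckweed; Pond Snail still has Cattail; Tadpole still has Cattail, Duckweed.
No consumer loses all prey, so no secondary extinctions occur.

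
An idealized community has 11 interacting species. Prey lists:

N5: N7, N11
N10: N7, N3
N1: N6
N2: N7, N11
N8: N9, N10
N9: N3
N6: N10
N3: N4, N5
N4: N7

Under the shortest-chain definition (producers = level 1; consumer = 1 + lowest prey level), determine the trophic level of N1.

Trophic level 4

N7 is a producer → level 1.
N10 eats N7 → level 2.
N6 eats N10 → level 3.
N1 eats N6 → level 4.
No prey of N1 is below level 3, so 4 is the minimum.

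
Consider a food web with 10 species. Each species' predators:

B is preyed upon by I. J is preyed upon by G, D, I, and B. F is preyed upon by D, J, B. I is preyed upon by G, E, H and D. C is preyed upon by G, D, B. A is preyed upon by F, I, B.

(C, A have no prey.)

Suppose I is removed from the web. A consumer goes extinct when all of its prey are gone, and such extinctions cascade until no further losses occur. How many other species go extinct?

2

Remove I.
Round 1: E (all prey gone), H (all prey gone) → extinct.
No further losses. Total secondary extinctions: 2.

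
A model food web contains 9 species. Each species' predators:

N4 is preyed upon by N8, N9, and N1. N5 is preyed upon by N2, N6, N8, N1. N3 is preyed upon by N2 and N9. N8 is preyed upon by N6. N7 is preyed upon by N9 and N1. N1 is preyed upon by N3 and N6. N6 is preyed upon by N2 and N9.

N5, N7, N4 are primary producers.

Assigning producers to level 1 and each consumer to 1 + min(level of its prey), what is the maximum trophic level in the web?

3

Producers (level 1): N5, N7, N4.
Following each consumer down to its lowest-level prey: N5 → N1 → N3 (levels 1 through 3).
All prey of N3 (N1 2) are at level 2 or above, so N3 is at level 1 + 2 = 3.
Every consumer has at least one prey at level 2 or below, so none exceeds level 3.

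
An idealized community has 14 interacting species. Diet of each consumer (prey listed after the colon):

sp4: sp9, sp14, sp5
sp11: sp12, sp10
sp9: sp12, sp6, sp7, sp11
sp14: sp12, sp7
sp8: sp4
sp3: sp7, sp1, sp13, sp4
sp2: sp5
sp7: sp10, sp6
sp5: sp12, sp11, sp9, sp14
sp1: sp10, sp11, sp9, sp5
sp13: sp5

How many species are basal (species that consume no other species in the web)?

3

Basal species (no prey listed): sp12, sp10, sp6.
Count: 3.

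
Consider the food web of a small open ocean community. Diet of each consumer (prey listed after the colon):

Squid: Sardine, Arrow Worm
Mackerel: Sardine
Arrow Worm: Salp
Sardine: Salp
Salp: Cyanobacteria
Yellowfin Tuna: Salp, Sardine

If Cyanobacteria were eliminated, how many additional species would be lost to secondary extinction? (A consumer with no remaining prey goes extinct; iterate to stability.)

6

Remove Cyanobacteria.
Round 1: Salp (all prey gone) → extinct.
Round 2: Sardine (all prey gone), Arrow Worm (all prey gone) → extinct.
Round 3: Yellowfin Tuna (all prey gone), Mackerel (all prey gone), Squid (all prey gone) → extinct.
No further losses. Total secondary extinctions: 6.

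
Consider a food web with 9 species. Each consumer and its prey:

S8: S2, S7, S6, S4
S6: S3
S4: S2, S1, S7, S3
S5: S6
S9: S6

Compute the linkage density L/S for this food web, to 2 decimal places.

There are L = 11 links among S = 9 species.
L/S = 11/9 = 1.2222 ≈ 1.22.

L/S = 1.22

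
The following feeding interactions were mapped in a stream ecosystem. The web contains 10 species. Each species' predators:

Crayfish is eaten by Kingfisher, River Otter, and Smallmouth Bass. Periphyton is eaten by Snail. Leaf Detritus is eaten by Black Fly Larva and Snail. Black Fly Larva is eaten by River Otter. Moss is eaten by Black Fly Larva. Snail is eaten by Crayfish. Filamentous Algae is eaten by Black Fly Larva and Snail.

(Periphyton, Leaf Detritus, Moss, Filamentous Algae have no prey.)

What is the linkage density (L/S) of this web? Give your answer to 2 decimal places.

There are L = 11 links among S = 10 species.
L/S = 11/10 = 1.1000 ≈ 1.10.

L/S = 1.10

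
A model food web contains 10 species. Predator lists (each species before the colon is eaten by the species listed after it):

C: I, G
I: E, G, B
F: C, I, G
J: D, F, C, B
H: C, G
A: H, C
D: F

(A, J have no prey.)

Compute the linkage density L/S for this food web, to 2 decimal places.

There are L = 17 links among S = 10 species.
L/S = 17/10 = 1.7000 ≈ 1.70.

L/S = 1.70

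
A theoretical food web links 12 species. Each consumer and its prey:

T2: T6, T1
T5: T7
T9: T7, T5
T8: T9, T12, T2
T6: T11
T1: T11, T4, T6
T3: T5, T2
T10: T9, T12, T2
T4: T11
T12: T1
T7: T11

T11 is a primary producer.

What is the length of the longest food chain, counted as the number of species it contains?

5 species

One longest chain: T11 → T4 → T1 → T2 → T10.
It has 5 species and 4 links.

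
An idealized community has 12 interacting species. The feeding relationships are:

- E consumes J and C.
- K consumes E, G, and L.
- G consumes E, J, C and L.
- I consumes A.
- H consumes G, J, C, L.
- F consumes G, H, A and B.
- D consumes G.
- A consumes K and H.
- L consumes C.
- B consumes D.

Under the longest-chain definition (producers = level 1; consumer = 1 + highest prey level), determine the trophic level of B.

C is a producer → level 1.
L eats C → level 2.
G eats L (level 2); other prey at levels: J 1, C 1, E 2 → level 3.
D eats G → level 4.
B eats D → level 5.

Trophic level 5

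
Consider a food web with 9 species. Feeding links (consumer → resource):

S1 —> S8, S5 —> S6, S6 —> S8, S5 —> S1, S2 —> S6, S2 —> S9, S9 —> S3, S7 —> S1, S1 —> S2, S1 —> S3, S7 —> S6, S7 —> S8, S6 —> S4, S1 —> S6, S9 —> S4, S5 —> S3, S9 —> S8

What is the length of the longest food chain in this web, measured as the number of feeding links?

4 links

One longest chain: S8 → S9 → S2 → S1 → S7.
It has 5 species and 4 links.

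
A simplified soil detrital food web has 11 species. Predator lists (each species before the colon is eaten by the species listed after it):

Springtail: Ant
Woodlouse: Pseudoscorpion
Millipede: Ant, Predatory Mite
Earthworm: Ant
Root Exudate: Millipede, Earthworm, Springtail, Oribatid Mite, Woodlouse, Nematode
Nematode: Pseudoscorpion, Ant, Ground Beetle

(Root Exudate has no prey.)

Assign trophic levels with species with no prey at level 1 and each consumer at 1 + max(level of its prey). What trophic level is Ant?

Trophic level 3

Root Exudate has no prey (basal) → level 1.
Millipede eats Root Exudate → level 2.
Ant eats Millipede (level 2); other prey at levels: Earthworm 2, Springtail 2, Nematode 2 → level 3.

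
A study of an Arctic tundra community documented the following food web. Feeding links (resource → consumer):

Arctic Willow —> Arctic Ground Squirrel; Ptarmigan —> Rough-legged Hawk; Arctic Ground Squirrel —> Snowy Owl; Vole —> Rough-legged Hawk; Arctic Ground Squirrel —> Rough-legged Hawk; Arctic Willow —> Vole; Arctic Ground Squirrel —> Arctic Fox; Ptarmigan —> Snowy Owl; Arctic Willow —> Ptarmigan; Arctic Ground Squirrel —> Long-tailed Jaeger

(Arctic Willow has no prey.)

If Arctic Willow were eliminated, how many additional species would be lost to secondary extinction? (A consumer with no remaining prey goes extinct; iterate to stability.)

7

Remove Arctic Willow.
Round 1: Arctic Ground Squirrel (all prey gone), Ptarmigan (all prey gone), Vole (all prey gone) → extinct.
Round 2: Long-tailed Jaeger (all prey gone), Rough-legged Hawk (all prey gone), Snowy Owl (all prey gone), Arctic Fox (all prey gone) → extinct.
No further losses. Total secondary extinctions: 7.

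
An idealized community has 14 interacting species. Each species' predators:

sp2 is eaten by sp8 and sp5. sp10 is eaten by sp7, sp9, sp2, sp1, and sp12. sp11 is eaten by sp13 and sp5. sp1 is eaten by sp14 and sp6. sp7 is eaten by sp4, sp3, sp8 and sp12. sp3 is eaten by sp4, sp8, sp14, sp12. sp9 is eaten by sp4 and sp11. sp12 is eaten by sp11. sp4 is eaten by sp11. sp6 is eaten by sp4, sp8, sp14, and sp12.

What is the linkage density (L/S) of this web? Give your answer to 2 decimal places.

There are L = 27 links among S = 14 species.
L/S = 27/14 = 1.9286 ≈ 1.93.

L/S = 1.93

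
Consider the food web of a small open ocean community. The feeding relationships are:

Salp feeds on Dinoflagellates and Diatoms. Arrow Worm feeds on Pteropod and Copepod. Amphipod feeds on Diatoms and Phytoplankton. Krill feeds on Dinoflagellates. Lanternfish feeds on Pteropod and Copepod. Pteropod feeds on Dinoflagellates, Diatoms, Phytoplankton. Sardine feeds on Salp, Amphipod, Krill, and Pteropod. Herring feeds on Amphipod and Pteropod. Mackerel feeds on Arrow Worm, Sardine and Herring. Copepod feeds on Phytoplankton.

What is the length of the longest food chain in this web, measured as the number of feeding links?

One longest chain: Dinoflagellates → Pteropod → Arrow Worm → Mackerel.
It has 4 species and 3 links.

3 links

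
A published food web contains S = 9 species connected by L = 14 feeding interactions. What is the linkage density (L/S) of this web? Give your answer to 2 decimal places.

L/S = 1.56

There are L = 14 links among S = 9 species.
L/S = 14/9 = 1.5556 ≈ 1.56.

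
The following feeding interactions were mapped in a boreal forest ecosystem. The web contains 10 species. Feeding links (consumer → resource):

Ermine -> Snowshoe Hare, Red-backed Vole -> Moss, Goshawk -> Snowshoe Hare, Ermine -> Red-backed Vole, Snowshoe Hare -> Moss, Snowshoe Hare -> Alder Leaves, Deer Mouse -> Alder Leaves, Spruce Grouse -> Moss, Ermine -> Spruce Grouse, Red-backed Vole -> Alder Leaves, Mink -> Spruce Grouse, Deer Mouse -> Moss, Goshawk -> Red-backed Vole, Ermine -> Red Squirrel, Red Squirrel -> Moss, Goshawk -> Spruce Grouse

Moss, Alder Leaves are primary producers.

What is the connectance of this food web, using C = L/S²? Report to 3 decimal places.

C = 0.160

The web has S = 10 species and L = 16 feeding links.
C = L / S² = 16 / 100 = 0.1600 ≈ 0.160.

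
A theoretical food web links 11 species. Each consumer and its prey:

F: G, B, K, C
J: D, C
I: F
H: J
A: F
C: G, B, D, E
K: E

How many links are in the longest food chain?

One longest chain: G → C → J → H.
It has 4 species and 3 links.

3 links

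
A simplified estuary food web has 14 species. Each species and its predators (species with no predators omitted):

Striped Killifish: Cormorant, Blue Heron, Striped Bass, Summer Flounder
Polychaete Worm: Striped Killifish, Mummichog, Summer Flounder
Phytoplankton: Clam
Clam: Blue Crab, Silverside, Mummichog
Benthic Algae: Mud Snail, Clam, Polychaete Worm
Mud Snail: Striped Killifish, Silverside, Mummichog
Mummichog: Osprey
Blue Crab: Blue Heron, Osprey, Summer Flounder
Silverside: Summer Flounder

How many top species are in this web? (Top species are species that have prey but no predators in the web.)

5

Top species (has prey, but nothing eats it): Cormorant, Blue Heron, Osprey, Striped Bass, Summer Flounder.
Count: 5.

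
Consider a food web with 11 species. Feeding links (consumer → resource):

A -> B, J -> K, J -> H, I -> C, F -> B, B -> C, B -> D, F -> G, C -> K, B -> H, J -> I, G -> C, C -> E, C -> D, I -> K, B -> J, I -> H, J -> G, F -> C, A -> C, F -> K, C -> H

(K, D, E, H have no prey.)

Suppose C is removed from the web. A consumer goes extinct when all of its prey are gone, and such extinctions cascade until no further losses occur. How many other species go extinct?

1

Remove C.
Round 1: G (all prey gone) → extinct.
No further losses. Total secondary extinctions: 1.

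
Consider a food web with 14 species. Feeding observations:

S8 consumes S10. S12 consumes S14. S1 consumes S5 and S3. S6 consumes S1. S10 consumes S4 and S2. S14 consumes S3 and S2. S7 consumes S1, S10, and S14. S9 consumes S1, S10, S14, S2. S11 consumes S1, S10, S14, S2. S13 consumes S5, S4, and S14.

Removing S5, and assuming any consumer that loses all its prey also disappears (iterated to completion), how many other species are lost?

Remove S5.
Every predator of it retains at least one other prey: S1 still has S3; S13 still has S4, S14.
No consumer loses all prey, so no secondary extinctions occur.

0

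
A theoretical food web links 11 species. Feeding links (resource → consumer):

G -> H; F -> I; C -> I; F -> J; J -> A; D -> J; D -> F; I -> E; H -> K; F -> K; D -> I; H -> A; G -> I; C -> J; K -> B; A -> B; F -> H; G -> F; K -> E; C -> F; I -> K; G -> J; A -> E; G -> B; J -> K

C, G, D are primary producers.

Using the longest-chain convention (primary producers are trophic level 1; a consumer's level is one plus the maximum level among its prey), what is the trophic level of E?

Trophic level 5

C is a producer → level 1.
F eats C (level 1); other prey at levels: G 1, D 1 → level 2.
H eats F (level 2); other prey at levels: G 1 → level 3.
A eats H (level 3); other prey at levels: J 3 → level 4.
E eats A (level 4); other prey at levels: I 3, K 4 → level 5.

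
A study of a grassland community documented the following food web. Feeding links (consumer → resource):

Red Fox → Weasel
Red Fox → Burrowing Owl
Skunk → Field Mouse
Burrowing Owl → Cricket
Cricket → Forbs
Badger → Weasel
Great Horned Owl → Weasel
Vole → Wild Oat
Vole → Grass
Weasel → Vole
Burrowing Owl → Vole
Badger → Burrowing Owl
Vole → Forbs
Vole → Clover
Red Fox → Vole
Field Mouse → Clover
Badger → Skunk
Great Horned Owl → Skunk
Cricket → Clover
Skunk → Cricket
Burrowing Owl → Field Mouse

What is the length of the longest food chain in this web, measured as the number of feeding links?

3 links

One longest chain: Clover → Field Mouse → Burrowing Owl → Red Fox.
It has 4 species and 3 links.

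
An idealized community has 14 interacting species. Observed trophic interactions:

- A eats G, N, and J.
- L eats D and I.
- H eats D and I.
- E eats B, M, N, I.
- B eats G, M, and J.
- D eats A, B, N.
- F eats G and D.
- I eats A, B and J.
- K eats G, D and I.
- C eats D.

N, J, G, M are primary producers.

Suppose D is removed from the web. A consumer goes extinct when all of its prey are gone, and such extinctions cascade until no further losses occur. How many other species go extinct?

1

Remove D.
Round 1: C (all prey gone) → extinct.
No further losses. Total secondary extinctions: 1.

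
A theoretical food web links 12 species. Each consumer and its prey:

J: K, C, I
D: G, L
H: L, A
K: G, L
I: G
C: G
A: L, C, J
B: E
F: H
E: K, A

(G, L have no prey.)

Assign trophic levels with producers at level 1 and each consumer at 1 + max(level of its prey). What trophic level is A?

G is a producer → level 1.
K eats G (level 1); other prey at levels: L 1 → level 2.
J eats K (level 2); other prey at levels: C 2, I 2 → level 3.
A eats J (level 3); other prey at levels: L 1, C 2 → level 4.

Trophic level 4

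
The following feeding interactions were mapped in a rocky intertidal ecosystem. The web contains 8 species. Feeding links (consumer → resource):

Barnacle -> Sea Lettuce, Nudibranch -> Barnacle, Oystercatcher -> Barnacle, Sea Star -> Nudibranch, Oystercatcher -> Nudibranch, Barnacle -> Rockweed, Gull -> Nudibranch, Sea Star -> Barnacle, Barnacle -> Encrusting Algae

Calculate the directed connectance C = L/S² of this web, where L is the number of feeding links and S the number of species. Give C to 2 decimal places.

The web has S = 8 species and L = 9 feeding links.
C = L / S² = 9 / 64 = 0.1406 ≈ 0.14.

C = 0.14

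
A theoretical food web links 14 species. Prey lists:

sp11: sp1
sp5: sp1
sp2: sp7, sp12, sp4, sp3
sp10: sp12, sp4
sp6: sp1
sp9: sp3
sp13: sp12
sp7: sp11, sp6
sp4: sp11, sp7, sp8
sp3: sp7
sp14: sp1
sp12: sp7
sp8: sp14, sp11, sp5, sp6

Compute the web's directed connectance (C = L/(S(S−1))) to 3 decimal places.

C = 0.126

The web has S = 14 species and L = 23 feeding links.
C = L / (S(S−1)) = 23 / 182 = 0.1264 ≈ 0.126.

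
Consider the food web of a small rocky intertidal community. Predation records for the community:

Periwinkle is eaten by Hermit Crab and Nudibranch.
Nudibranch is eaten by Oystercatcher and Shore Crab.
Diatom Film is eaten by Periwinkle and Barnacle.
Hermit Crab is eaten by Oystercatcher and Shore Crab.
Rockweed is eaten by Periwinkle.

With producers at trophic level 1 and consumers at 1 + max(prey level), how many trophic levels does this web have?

4

Producers (level 1): Rockweed, Diatom Film.
Rockweed → Periwinkle → Nudibranch → Shore Crab gives Shore Crab level 4.
No species has a prey at level 4, so no species reaches level 5.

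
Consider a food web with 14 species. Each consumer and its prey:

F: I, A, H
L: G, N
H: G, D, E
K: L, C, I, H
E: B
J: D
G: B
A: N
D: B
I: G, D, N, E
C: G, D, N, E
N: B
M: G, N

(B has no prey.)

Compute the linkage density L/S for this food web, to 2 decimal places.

There are L = 28 links among S = 14 species.
L/S = 28/14 = 2.0000 ≈ 2.00.

L/S = 2.00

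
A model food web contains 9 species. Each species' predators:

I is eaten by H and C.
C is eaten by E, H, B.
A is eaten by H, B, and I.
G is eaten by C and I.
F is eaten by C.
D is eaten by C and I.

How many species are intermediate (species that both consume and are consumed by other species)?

Intermediate species (has both prey and predators): I, C.
Count: 2.

2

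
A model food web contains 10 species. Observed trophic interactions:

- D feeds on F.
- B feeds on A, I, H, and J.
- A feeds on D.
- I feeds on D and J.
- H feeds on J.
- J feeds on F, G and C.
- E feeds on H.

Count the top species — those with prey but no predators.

2

Top species (has prey, but nothing eats it): B, E.
Count: 2.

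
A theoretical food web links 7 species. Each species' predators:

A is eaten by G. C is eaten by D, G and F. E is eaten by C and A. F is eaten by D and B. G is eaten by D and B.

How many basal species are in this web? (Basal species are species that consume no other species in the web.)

1

Basal species (no prey listed): E.
Count: 1.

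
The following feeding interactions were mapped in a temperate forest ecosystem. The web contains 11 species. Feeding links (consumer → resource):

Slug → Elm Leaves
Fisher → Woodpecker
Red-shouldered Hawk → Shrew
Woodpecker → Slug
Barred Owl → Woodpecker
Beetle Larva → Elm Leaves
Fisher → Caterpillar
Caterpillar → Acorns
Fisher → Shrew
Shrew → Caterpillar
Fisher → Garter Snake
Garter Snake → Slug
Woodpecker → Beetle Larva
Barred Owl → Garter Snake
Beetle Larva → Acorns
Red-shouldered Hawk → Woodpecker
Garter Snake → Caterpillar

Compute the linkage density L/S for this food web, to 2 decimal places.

There are L = 17 links among S = 11 species.
L/S = 17/11 = 1.5455 ≈ 1.55.

L/S = 1.55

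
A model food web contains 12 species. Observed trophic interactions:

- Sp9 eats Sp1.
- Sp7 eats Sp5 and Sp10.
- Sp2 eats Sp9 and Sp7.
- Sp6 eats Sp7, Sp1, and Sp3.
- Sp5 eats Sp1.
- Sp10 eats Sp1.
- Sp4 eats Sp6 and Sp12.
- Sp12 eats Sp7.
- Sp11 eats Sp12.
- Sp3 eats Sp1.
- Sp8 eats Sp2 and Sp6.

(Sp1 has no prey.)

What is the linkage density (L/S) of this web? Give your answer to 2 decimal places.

L/S = 1.42

There are L = 17 links among S = 12 species.
L/S = 17/12 = 1.4167 ≈ 1.42.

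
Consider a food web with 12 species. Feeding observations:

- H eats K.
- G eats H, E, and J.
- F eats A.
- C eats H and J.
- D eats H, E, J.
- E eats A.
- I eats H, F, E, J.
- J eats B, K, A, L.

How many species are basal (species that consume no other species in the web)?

Basal species (no prey listed): B, A, K, L.
Count: 4.

4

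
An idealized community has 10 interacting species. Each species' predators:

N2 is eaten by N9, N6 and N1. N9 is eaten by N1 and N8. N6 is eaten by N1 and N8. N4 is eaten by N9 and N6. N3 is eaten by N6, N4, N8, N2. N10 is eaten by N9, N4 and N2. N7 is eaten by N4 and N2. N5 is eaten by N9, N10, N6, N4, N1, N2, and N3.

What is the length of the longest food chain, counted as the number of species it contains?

5 species

One longest chain: N5 → N10 → N2 → N9 → N8.
It has 5 species and 4 links.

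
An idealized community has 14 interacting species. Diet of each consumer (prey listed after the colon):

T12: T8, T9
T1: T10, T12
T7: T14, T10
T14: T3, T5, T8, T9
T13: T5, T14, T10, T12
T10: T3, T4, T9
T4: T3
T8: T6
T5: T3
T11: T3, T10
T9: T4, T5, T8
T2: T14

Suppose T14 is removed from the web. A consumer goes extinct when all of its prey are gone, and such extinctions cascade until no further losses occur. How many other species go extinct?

1

Remove T14.
Round 1: T2 (all prey gone) → extinct.
No further losses. Total secondary extinctions: 1.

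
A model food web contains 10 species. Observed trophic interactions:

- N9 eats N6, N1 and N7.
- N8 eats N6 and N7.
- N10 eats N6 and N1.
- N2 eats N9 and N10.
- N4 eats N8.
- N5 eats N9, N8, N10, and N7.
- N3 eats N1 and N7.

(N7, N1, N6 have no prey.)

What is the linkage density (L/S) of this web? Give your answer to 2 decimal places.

There are L = 16 links among S = 10 species.
L/S = 16/10 = 1.6000 ≈ 1.60.

L/S = 1.60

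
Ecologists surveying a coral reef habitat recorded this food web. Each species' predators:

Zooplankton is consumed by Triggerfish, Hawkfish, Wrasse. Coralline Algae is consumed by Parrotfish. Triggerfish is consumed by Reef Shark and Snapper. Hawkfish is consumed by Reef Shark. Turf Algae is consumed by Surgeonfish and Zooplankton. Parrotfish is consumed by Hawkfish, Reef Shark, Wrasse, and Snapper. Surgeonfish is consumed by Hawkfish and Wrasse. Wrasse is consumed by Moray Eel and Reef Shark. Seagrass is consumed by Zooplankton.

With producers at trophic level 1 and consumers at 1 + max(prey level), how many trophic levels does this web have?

4

Producers (level 1): Coralline Algae, Seagrass, Turf Algae.
Seagrass → Zooplankton → Wrasse → Moray Eel gives Moray Eel level 4.
No species has a prey at level 4, so no species reaches level 5.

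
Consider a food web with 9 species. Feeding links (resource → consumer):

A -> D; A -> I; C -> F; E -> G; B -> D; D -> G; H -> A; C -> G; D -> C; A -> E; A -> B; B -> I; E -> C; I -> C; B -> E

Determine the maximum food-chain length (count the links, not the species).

One longest chain: H → A → B → D → C → G.
It has 6 species and 5 links.

5 links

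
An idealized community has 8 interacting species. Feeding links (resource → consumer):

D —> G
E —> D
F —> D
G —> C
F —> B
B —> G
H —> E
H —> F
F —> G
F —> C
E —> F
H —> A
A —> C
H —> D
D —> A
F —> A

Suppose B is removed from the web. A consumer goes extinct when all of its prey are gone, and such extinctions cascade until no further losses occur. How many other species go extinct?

Remove B.
Every predator of it retains at least one other prey: G still has F, D.
No consumer loses all prey, so no secondary extinctions occur.

0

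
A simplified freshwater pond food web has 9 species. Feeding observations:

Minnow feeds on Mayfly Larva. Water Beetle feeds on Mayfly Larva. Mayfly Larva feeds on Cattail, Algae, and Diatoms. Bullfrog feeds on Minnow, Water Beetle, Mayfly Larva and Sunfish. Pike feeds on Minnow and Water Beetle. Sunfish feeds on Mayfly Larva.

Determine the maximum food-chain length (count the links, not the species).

One longest chain: Algae → Mayfly Larva → Minnow → Pike.
It has 4 species and 3 links.

3 links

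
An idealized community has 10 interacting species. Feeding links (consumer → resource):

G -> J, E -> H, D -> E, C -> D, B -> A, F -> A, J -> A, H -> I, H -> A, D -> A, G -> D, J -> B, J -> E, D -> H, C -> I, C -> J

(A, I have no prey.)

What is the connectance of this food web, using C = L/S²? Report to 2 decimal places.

The web has S = 10 species and L = 16 feeding links.
C = L / S² = 16 / 100 = 0.1600 ≈ 0.16.

C = 0.16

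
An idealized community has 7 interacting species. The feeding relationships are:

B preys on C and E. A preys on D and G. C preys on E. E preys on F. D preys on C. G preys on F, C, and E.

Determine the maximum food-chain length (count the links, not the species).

4 links

One longest chain: F → E → C → G → A.
It has 5 species and 4 links.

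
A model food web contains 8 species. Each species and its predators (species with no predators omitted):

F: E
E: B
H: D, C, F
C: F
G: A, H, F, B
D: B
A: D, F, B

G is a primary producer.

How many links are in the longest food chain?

One longest chain: G → H → C → F → E → B.
It has 6 species and 5 links.

5 links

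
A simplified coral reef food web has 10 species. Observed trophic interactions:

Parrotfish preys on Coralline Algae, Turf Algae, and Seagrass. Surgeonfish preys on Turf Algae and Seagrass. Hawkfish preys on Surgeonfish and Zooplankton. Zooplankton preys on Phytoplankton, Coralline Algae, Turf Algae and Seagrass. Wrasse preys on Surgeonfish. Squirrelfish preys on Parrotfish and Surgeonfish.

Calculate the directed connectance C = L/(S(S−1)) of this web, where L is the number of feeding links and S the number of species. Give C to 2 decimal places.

C = 0.16

The web has S = 10 species and L = 14 feeding links.
C = L / (S(S−1)) = 14 / 90 = 0.1556 ≈ 0.16.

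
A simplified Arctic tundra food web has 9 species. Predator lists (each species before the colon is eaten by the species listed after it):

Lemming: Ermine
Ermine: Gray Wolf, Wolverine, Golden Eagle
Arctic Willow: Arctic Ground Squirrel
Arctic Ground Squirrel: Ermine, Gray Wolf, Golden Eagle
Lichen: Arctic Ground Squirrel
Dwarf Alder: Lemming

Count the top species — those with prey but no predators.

Top species (has prey, but nothing eats it): Gray Wolf, Wolverine, Golden Eagle.
Count: 3.

3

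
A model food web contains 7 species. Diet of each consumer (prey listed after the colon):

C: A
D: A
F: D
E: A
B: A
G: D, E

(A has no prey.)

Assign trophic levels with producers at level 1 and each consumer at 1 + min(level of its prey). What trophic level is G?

Trophic level 3

A is a producer → level 1.
D eats A → level 2.
G eats D → level 3.
No prey of G is below level 2, so 3 is the minimum.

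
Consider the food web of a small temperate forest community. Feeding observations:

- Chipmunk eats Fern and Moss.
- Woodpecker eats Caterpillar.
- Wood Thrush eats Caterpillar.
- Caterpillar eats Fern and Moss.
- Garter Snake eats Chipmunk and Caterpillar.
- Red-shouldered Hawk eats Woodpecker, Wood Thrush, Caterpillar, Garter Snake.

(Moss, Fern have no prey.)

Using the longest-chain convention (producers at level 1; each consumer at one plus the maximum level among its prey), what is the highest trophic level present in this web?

Producers (level 1): Moss, Fern.
Moss → Caterpillar → Woodpecker → Red-shouldered Hawk gives Red-shouldered Hawk level 4.
No species has a prey at level 4, so no species reaches level 5.

4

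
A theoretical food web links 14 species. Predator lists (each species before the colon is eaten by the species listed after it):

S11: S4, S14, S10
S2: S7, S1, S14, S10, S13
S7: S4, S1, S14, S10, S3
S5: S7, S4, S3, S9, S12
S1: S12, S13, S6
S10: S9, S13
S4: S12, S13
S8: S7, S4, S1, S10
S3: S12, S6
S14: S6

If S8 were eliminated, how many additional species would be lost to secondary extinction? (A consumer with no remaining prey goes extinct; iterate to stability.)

0

Remove S8.
Every predator of it retains at least one other prey: S7 still has S5, S2; S4 still has S5, S11, S7; S1 still has S2, S7; S10 still has S2, S11, S7.
No consumer loses all prey, so no secondary extinctions occur.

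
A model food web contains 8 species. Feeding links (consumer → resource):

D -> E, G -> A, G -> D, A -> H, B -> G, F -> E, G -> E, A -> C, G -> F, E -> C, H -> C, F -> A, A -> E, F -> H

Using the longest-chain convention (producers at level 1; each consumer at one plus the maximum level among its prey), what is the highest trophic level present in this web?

6

Producers (level 1): C.
C → E → A → F → G → B gives B level 6.
No species has a prey at level 6, so no species reaches level 7.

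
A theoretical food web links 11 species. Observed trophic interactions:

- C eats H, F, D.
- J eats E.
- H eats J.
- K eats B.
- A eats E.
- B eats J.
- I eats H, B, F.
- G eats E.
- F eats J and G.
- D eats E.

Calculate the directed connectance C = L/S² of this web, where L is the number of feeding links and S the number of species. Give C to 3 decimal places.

C = 0.124

The web has S = 11 species and L = 15 feeding links.
C = L / S² = 15 / 121 = 0.1240 ≈ 0.124.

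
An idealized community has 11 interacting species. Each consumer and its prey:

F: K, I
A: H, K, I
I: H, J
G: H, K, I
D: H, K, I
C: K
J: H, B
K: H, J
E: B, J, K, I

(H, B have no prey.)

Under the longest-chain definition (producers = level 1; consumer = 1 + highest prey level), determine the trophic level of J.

Trophic level 2

H is a producer → level 1.
J eats H (level 1); other prey at levels: B 1 → level 2.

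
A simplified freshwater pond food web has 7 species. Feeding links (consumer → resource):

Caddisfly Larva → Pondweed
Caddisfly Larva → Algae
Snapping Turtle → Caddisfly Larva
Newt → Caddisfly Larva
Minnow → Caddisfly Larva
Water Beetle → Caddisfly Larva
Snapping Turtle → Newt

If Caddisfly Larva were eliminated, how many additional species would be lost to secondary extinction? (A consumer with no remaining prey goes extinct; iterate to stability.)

Remove Caddisfly Larva.
Round 1: Minnow (all prey gone), Water Beetle (all prey gone), Newt (all prey gone) → extinct.
Round 2: Snapping Turtle (all prey gone) → extinct.
No further losses. Total secondary extinctions: 4.

4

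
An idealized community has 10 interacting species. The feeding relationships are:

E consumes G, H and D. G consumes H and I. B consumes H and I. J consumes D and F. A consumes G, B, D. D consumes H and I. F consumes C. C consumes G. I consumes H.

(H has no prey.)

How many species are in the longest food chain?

6 species

One longest chain: H → I → G → C → F → J.
It has 6 species and 5 links.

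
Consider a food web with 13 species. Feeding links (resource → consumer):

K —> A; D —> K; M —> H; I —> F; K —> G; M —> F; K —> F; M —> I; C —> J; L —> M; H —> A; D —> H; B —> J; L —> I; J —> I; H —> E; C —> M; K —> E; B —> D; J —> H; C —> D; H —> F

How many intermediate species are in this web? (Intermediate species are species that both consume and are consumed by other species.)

Intermediate species (has both prey and predators): D, M, J, I, H, K.
Count: 6.

6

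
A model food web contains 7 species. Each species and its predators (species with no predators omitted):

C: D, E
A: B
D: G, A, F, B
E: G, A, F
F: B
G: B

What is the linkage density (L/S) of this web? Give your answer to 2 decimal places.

There are L = 12 links among S = 7 species.
L/S = 12/7 = 1.7143 ≈ 1.71.

L/S = 1.71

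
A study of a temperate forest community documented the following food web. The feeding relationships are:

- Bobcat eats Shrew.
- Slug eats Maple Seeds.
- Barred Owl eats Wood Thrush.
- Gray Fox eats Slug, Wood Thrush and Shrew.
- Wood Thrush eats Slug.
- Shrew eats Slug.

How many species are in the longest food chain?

One longest chain: Maple Seeds → Slug → Wood Thrush → Barred Owl.
It has 4 species and 3 links.

4 species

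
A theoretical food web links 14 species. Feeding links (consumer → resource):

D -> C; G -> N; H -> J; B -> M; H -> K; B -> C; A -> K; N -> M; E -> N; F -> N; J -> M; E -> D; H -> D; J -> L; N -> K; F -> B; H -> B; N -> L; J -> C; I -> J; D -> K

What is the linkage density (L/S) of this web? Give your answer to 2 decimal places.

L/S = 1.50

There are L = 21 links among S = 14 species.
L/S = 21/14 = 1.5000 ≈ 1.50.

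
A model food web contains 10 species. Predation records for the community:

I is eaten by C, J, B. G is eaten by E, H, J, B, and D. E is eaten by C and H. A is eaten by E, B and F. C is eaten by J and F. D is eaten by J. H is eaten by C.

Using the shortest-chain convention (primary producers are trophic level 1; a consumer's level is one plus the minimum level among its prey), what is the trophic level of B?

Trophic level 2

G is a producer → level 1.
B eats G → level 2.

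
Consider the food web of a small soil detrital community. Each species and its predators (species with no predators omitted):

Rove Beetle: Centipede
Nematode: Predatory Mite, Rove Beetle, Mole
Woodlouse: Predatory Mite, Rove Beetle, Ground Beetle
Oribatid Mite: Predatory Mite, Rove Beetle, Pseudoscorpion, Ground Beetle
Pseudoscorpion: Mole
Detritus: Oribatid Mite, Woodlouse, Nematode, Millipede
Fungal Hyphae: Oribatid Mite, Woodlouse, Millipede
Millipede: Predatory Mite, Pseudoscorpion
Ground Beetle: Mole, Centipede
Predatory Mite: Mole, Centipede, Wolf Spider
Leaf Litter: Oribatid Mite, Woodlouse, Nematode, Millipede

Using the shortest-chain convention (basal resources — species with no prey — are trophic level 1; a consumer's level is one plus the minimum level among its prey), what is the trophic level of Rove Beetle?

Detritus has no prey (basal) → level 1.
Oribatid Mite eats Detritus → level 2.
Rove Beetle eats Oribatid Mite → level 3.
No prey of Rove Beetle is below level 2, so 3 is the minimum.

Trophic level 3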